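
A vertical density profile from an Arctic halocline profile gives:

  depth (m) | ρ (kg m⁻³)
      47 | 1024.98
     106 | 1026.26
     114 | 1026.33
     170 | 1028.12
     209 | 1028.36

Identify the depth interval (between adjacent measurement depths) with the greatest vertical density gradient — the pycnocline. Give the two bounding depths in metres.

114–170 m

Compute the density gradient over each adjacent pair:
  47–106 m: Δρ/Δz = 1.28/59 = 0.022 kg m⁻⁴
  106–114 m: Δρ/Δz = 0.07/8 = 8.8 × 10⁻³ kg m⁻⁴
  114–170 m: Δρ/Δz = 1.79/56 = 0.032 kg m⁻⁴
  170–209 m: Δρ/Δz = 0.24/39 = 6.2 × 10⁻³ kg m⁻⁴
The largest gradient is in the 114–170 m interval — the pycnocline.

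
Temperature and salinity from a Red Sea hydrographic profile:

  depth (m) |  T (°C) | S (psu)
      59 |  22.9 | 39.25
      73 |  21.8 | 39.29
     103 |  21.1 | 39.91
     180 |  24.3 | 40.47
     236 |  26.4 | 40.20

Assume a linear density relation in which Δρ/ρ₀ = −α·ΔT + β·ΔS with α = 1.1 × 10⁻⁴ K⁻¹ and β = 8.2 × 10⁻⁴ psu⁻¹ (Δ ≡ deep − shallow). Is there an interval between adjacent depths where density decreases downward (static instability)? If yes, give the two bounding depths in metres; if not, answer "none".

180–236 m

Evaluate Δρ/ρ₀ = −αΔT + βΔS across each adjacent pair:
  59–73 m: −αΔT+βΔS = −(1.1 × 10⁻⁴)(-1.1)+(8.2 × 10⁻⁴)(+0.04) = 1.5 × 10⁻⁴ → stable
  73–103 m: −αΔT+βΔS = −(1.1 × 10⁻⁴)(-0.7)+(8.2 × 10⁻⁴)(+0.62) = 5.9 × 10⁻⁴ → stable
  103–180 m: −αΔT+βΔS = −(1.1 × 10⁻⁴)(+3.2)+(8.2 × 10⁻⁴)(+0.56) = 1.1 × 10⁻⁴ → stable
  180–236 m: −αΔT+βΔS = −(1.1 × 10⁻⁴)(+2.1)+(8.2 × 10⁻⁴)(-0.27) = -4.5 × 10⁻⁴ → UNSTABLE
The 180–236 m interval has Δρ < 0: lighter water underlies denser water.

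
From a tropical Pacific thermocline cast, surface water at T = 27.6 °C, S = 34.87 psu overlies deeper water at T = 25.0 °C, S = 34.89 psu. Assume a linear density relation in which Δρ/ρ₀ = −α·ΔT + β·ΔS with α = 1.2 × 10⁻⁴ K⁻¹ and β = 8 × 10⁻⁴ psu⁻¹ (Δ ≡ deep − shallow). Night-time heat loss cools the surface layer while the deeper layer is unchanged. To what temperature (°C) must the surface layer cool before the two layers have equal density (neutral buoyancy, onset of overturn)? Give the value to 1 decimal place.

Neutral buoyancy requires Δρ = 0, i.e. −α(T_deep − T_surf′) + β(S_deep − S_surf) = 0.
T_surf′ = T_deep − (β/α)·ΔS = 25.0 − (8 × 10⁻⁴/1.2 × 10⁻⁴)·(+0.02) = 24.867 °C.
Cooling required: 27.6 − (24.867) = 2.733 °C.

24.9 °C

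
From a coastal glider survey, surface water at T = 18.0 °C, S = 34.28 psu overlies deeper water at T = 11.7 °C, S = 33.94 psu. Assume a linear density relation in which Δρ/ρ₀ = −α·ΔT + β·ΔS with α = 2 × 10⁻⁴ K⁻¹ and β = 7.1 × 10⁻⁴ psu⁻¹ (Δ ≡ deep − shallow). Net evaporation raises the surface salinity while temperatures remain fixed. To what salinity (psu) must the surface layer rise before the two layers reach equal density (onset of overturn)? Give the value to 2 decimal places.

35.71 psu

Neutral buoyancy requires −α(T_deep − T_surf) + β(S_deep − S_surf′) = 0.
S_surf′ = S_deep − (α/β)·ΔT = 33.94 − (2 × 10⁻⁴/7.1 × 10⁻⁴)·(-6.3) = 35.7146 psu.
Increase required: 35.7146 − 34.28 = 1.4346 psu.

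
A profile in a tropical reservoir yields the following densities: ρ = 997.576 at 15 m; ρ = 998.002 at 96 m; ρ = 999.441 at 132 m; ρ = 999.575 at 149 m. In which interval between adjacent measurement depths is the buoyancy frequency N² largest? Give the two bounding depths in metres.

96–132 m

Compute the density gradient over each adjacent pair:
  15–96 m: Δρ/Δz = 0.426/81 = 5.3 × 10⁻³ kg m⁻⁴
  96–132 m: Δρ/Δz = 1.439/36 = 0.040 kg m⁻⁴
  132–149 m: Δρ/Δz = 0.134/17 = 7.9 × 10⁻³ kg m⁻⁴
The largest gradient is in the 96–132 m interval — the pycnocline.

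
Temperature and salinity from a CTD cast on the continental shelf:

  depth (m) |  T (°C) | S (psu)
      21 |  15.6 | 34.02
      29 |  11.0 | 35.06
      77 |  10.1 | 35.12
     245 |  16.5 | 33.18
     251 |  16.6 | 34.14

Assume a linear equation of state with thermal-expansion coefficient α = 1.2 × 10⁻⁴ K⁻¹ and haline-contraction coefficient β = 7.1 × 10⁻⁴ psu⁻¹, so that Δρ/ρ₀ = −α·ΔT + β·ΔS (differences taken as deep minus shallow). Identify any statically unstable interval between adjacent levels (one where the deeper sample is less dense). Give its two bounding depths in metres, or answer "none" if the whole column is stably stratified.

77–245 m

Evaluate Δρ/ρ₀ = −αΔT + βΔS across each adjacent pair:
  21–29 m: −αΔT+βΔS = −(1.2 × 10⁻⁴)(-4.6)+(7.1 × 10⁻⁴)(+1.04) = 1.3 × 10⁻³ → stable
  29–77 m: −αΔT+βΔS = −(1.2 × 10⁻⁴)(-0.9)+(7.1 × 10⁻⁴)(+0.06) = 1.5 × 10⁻⁴ → stable
  77–245 m: −αΔT+βΔS = −(1.2 × 10⁻⁴)(+6.4)+(7.1 × 10⁻⁴)(-1.94) = -2.1 × 10⁻³ → UNSTABLE
  245–251 m: −αΔT+βΔS = −(1.2 × 10⁻⁴)(+0.1)+(7.1 × 10⁻⁴)(+0.96) = 6.7 × 10⁻⁴ → stable
The 77–245 m interval has Δρ < 0: lighter water underlies denser water.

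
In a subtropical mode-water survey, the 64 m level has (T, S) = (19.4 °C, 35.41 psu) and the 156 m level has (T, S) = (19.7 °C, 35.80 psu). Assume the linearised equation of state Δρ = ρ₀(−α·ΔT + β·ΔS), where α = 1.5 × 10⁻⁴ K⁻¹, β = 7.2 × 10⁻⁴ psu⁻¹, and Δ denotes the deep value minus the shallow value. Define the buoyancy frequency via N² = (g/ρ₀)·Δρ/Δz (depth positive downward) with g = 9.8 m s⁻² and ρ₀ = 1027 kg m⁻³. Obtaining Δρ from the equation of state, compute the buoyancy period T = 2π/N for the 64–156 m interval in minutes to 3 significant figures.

ΔT = +0.3 K, ΔS = +0.39 psu (deep − shallow).
Δρ/ρ₀ = −αΔT + βΔS = -4.50 × 10⁻⁵ + 2.808 × 10⁻⁴ = 2.358 × 10⁻⁴, so Δρ ≈ 0.2422 kg m⁻³.
N² = (g/ρ₀)·Δρ/Δz = g·(Δρ/ρ₀)/Δz = 9.8 × 2.358 × 10⁻⁴ / 92 = 2.5118 × 10⁻⁵ s⁻².
N = √(2.5118 × 10⁻⁵) = 5.0118 × 10⁻³ rad s⁻¹ → T = 2π/N = 1.2537 × 10³ s = 20.895 min ≈ 20.9 min.

20.9 min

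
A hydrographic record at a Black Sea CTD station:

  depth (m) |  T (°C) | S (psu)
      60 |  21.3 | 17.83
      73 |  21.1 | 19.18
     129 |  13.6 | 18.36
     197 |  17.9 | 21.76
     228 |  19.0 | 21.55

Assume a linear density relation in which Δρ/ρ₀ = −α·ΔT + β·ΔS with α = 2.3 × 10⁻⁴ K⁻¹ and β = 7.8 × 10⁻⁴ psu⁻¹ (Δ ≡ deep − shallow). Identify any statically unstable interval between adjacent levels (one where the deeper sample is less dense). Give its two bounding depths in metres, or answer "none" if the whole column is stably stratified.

Evaluate Δρ/ρ₀ = −αΔT + βΔS across each adjacent pair:
  60–73 m: −αΔT+βΔS = −(2.3 × 10⁻⁴)(-0.2)+(7.8 × 10⁻⁴)(+1.35) = 1.1 × 10⁻³ → stable
  73–129 m: −αΔT+βΔS = −(2.3 × 10⁻⁴)(-7.5)+(7.8 × 10⁻⁴)(-0.82) = 1.1 × 10⁻³ → stable
  129–197 m: −αΔT+βΔS = −(2.3 × 10⁻⁴)(+4.3)+(7.8 × 10⁻⁴)(+3.40) = 1.7 × 10⁻³ → stable
  197–228 m: −αΔT+βΔS = −(2.3 × 10⁻⁴)(+1.1)+(7.8 × 10⁻⁴)(-0.21) = -4.2 × 10⁻⁴ → UNSTABLE
The 197–228 m interval has Δρ < 0: lighter water underlies denser water.

197–228 m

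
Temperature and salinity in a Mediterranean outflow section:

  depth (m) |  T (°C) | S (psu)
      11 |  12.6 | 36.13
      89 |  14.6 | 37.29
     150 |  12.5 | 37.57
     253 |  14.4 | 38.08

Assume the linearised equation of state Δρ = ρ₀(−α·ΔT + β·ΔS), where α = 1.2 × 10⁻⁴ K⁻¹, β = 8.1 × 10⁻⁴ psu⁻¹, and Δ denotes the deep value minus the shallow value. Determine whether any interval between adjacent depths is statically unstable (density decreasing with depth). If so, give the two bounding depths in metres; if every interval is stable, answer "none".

none

Evaluate Δρ/ρ₀ = −αΔT + βΔS across each adjacent pair:
  11–89 m: −αΔT+βΔS = −(1.2 × 10⁻⁴)(+2.0)+(8.1 × 10⁻⁴)(+1.16) = 7.0 × 10⁻⁴ → stable
  89–150 m: −αΔT+βΔS = −(1.2 × 10⁻⁴)(-2.1)+(8.1 × 10⁻⁴)(+0.28) = 4.8 × 10⁻⁴ → stable
  150–253 m: −αΔT+βΔS = −(1.2 × 10⁻⁴)(+1.9)+(8.1 × 10⁻⁴)(+0.51) = 1.9 × 10⁻⁴ → stable
Every interval has Δρ > 0: the column is stably stratified throughout.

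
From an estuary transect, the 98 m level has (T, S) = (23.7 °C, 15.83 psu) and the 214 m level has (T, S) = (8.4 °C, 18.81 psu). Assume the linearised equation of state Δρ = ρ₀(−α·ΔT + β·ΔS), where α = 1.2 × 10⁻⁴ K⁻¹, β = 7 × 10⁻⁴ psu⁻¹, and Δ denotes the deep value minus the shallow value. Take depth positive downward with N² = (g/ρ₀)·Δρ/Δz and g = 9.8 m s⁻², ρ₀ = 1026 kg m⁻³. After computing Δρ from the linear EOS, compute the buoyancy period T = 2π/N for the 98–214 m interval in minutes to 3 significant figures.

5.75 min

ΔT = -15.3 K, ΔS = +2.98 psu (deep − shallow).
Δρ/ρ₀ = −αΔT + βΔS = 1.836 × 10⁻³ + 2.086 × 10⁻³ = 3.922 × 10⁻³, so Δρ ≈ 4.024 kg m⁻³.
N² = (g/ρ₀)·Δρ/Δz = g·(Δρ/ρ₀)/Δz = 9.8 × 3.922 × 10⁻³ / 116 = 3.3134 × 10⁻⁴ s⁻².
N = √(3.3134 × 10⁻⁴) = 0.018203 rad s⁻¹ → T = 2π/N = 345.17 s = 5.7528 min ≈ 5.75 min.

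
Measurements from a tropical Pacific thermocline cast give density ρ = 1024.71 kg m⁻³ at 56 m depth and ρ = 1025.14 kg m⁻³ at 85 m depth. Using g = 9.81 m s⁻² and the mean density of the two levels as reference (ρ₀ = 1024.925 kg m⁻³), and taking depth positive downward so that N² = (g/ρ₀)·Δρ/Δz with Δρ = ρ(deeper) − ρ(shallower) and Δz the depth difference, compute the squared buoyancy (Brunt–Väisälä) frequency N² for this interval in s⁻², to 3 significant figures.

1.42 × 10⁻⁴ s⁻²

Δρ = 1025.14 − 1024.71 = 0.43 kg m⁻³ over Δz = 85 − 56 = 29 m.
N² = (9.81/1024.925) × (0.43/29) = 1.4192 × 10⁻⁴ s⁻² ≈ 1.42 × 10⁻⁴ s⁻².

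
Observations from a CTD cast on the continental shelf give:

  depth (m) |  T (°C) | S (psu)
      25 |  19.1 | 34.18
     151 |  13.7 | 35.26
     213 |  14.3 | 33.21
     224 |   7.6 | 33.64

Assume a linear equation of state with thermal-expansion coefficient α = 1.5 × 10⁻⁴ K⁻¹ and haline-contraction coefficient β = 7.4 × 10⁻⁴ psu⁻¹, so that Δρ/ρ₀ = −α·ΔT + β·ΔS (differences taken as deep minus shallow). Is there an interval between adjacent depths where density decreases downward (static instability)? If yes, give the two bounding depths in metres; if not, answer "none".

Evaluate Δρ/ρ₀ = −αΔT + βΔS across each adjacent pair:
  25–151 m: −αΔT+βΔS = −(1.5 × 10⁻⁴)(-5.4)+(7.4 × 10⁻⁴)(+1.08) = 1.6 × 10⁻³ → stable
  151–213 m: −αΔT+βΔS = −(1.5 × 10⁻⁴)(+0.6)+(7.4 × 10⁻⁴)(-2.05) = -1.6 × 10⁻³ → UNSTABLE
  213–224 m: −αΔT+βΔS = −(1.5 × 10⁻⁴)(-6.7)+(7.4 × 10⁻⁴)(+0.43) = 1.3 × 10⁻³ → stable
The 151–213 m interval has Δρ < 0: lighter water underlies denser water.

151–213 m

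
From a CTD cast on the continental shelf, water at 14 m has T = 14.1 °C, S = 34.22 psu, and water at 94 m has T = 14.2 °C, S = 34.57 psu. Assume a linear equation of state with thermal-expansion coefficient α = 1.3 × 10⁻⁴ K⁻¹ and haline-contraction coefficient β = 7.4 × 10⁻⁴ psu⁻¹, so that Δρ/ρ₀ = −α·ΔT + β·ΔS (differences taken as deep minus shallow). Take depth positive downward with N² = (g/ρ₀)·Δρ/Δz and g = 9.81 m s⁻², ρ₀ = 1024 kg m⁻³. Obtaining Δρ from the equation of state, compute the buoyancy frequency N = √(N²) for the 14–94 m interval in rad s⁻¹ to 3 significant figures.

5.49 × 10⁻³ rad s⁻¹

ΔT = +0.1 K, ΔS = +0.35 psu (deep − shallow).
Δρ/ρ₀ = −αΔT + βΔS = -1.30 × 10⁻⁵ + 2.59 × 10⁻⁴ = 2.46 × 10⁻⁴, so Δρ ≈ 0.2519 kg m⁻³.
N² = (g/ρ₀)·Δρ/Δz = g·(Δρ/ρ₀)/Δz = 9.81 × 2.46 × 10⁻⁴ / 80 = 3.0166 × 10⁻⁵ s⁻².
N = √(3.0166 × 10⁻⁵) = 5.4924 × 10⁻³ rad s⁻¹ ≈ 5.49 × 10⁻³ rad s⁻¹.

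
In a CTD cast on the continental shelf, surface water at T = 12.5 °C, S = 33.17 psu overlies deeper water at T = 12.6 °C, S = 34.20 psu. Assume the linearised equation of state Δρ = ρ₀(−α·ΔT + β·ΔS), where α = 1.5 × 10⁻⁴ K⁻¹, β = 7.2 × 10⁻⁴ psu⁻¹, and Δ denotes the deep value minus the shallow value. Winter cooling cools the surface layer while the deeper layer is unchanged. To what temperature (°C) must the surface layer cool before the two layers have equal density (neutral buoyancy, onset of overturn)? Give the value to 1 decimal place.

7.7 °C

Neutral buoyancy requires Δρ = 0, i.e. −α(T_deep − T_surf′) + β(S_deep − S_surf) = 0.
T_surf′ = T_deep − (β/α)·ΔS = 12.6 − (7.2 × 10⁻⁴/1.5 × 10⁻⁴)·(+1.03) = 7.656 °C.
Cooling required: 12.5 − (7.656) = 4.844 °C.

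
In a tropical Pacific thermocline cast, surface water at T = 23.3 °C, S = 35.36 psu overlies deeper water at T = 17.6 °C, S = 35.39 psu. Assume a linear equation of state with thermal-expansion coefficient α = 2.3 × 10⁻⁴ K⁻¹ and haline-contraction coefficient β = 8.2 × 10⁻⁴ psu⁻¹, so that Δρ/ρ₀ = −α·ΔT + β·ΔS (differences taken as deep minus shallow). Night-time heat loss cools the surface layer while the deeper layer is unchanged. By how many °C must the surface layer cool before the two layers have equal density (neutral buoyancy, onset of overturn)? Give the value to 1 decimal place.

Neutral buoyancy requires Δρ = 0, i.e. −α(T_deep − T_surf′) + β(S_deep − S_surf) = 0.
T_surf′ = T_deep − (β/α)·ΔS = 17.6 − (8.2 × 10⁻⁴/2.3 × 10⁻⁴)·(+0.03) = 17.493 °C.
Cooling required: 23.3 − (17.493) = 5.807 °C.

5.8 °C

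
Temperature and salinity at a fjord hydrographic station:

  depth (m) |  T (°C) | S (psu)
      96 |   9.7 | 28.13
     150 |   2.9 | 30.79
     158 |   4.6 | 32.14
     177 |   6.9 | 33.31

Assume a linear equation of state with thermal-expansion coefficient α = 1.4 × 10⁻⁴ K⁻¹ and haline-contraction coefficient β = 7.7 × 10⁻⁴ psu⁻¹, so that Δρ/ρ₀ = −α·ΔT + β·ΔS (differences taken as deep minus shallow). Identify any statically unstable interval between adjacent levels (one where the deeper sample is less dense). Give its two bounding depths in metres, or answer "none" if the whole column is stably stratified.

Evaluate Δρ/ρ₀ = −αΔT + βΔS across each adjacent pair:
  96–150 m: −αΔT+βΔS = −(1.4 × 10⁻⁴)(-6.8)+(7.7 × 10⁻⁴)(+2.66) = 3.0 × 10⁻³ → stable
  150–158 m: −αΔT+βΔS = −(1.4 × 10⁻⁴)(+1.7)+(7.7 × 10⁻⁴)(+1.35) = 8.0 × 10⁻⁴ → stable
  158–177 m: −αΔT+βΔS = −(1.4 × 10⁻⁴)(+2.3)+(7.7 × 10⁻⁴)(+1.17) = 5.8 × 10⁻⁴ → stable
Every interval has Δρ > 0: the column is stably stratified throughout.

none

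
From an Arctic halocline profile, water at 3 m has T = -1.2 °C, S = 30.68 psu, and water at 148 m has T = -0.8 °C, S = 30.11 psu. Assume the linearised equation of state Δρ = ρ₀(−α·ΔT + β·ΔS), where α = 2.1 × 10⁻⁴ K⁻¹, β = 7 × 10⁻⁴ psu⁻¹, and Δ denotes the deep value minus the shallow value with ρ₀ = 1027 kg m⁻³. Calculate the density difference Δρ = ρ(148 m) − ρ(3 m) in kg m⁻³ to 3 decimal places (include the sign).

-0.496 kg m⁻³

ΔT = +0.4 K, ΔS = -0.57 psu (deep − shallow).
Δρ/ρ₀ = −(2.1 × 10⁻⁴)(+0.4) + (7 × 10⁻⁴)(-0.57) = -4.83 × 10⁻⁴.
Δρ = 1027 × (-4.83 × 10⁻⁴) = -0.496 kg m⁻³.
Negative Δρ: lighter below, statically unstable.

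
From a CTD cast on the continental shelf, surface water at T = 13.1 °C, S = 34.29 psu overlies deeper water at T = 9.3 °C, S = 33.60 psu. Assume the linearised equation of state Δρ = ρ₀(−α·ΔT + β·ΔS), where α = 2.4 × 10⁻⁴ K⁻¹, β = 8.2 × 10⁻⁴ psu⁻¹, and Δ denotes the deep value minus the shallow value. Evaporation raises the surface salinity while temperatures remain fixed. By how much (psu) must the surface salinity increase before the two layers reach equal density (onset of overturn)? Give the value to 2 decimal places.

0.42 psu

Neutral buoyancy requires −α(T_deep − T_surf) + β(S_deep − S_surf′) = 0.
S_surf′ = S_deep − (α/β)·ΔT = 33.60 − (2.4 × 10⁻⁴/8.2 × 10⁻⁴)·(-3.8) = 34.7122 psu.
Increase required: 34.7122 − 34.29 = 0.4222 psu.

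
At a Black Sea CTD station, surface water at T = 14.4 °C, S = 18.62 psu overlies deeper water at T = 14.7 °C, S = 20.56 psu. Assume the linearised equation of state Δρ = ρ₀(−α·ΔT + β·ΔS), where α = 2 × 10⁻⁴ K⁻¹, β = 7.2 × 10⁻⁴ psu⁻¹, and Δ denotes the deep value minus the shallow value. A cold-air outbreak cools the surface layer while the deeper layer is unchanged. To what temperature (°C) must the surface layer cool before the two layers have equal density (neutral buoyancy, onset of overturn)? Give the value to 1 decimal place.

7.7 °C

Neutral buoyancy requires Δρ = 0, i.e. −α(T_deep − T_surf′) + β(S_deep − S_surf) = 0.
T_surf′ = T_deep − (β/α)·ΔS = 14.7 − (7.2 × 10⁻⁴/2 × 10⁻⁴)·(+1.94) = 7.716 °C.
Cooling required: 14.4 − (7.716) = 6.684 °C.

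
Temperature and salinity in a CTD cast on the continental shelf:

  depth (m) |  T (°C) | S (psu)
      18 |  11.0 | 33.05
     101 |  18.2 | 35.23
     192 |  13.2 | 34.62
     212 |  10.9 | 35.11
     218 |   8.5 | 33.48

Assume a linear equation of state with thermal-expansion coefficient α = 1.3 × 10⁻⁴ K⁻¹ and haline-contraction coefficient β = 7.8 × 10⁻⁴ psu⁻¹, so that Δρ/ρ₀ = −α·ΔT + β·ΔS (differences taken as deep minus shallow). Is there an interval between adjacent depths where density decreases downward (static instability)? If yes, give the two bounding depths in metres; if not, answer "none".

Evaluate Δρ/ρ₀ = −αΔT + βΔS across each adjacent pair:
  18–101 m: −αΔT+βΔS = −(1.3 × 10⁻⁴)(+7.2)+(7.8 × 10⁻⁴)(+2.18) = 7.6 × 10⁻⁴ → stable
  101–192 m: −αΔT+βΔS = −(1.3 × 10⁻⁴)(-5.0)+(7.8 × 10⁻⁴)(-0.61) = 1.7 × 10⁻⁴ → stable
  192–212 m: −αΔT+βΔS = −(1.3 × 10⁻⁴)(-2.3)+(7.8 × 10⁻⁴)(+0.49) = 6.8 × 10⁻⁴ → stable
  212–218 m: −αΔT+βΔS = −(1.3 × 10⁻⁴)(-2.4)+(7.8 × 10⁻⁴)(-1.63) = -9.6 × 10⁻⁴ → UNSTABLE
The 212–218 m interval has Δρ < 0: lighter water underlies denser water.

212–218 m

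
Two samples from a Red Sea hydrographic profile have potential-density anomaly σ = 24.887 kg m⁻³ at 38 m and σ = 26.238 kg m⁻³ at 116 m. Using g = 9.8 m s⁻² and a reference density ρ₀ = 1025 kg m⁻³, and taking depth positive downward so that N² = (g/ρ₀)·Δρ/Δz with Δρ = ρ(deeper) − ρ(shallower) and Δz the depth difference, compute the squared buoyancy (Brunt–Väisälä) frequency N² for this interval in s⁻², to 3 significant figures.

1.66 × 10⁻⁴ s⁻²

Δρ = 1026.238 − 1024.887 = 1.351 kg m⁻³ over Δz = 116 − 38 = 78 m.
N² = (9.8/1025) × (1.351/78) = 1.6560 × 10⁻⁴ s⁻² ≈ 1.66 × 10⁻⁴ s⁻².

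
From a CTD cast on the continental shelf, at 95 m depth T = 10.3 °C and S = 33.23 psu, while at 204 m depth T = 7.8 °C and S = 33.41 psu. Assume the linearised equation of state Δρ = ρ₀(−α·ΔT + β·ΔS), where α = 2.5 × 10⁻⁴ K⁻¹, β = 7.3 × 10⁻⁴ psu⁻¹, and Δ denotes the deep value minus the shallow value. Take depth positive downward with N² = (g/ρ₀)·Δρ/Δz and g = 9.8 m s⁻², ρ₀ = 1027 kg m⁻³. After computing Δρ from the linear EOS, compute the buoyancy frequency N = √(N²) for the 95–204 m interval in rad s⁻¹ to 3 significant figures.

8.25 × 10⁻³ rad s⁻¹

ΔT = -2.5 K, ΔS = +0.18 psu (deep − shallow).
Δρ/ρ₀ = −αΔT + βΔS = 6.25 × 10⁻⁴ + 1.314 × 10⁻⁴ = 7.564 × 10⁻⁴, so Δρ ≈ 0.7768 kg m⁻³.
N² = (g/ρ₀)·Δρ/Δz = g·(Δρ/ρ₀)/Δz = 9.8 × 7.564 × 10⁻⁴ / 109 = 6.8007 × 10⁻⁵ s⁻².
N = √(6.8007 × 10⁻⁵) = 8.2466 × 10⁻³ rad s⁻¹ ≈ 8.25 × 10⁻³ rad s⁻¹.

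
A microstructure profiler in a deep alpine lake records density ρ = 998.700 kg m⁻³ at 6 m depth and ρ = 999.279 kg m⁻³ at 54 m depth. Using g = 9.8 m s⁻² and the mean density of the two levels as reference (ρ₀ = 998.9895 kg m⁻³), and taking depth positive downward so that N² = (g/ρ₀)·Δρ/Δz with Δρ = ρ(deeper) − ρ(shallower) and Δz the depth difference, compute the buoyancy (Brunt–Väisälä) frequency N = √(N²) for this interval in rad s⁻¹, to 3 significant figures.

Δρ = 999.279 − 998.700 = 0.579 kg m⁻³ over Δz = 54 − 6 = 48 m.
N² = (9.8/998.9895) × (0.579/48) = 1.1833 × 10⁻⁴ s⁻².
N = √(1.1833 × 10⁻⁴) = 0.010878 rad s⁻¹ ≈ 0.0109 rad s⁻¹.

0.0109 rad s⁻¹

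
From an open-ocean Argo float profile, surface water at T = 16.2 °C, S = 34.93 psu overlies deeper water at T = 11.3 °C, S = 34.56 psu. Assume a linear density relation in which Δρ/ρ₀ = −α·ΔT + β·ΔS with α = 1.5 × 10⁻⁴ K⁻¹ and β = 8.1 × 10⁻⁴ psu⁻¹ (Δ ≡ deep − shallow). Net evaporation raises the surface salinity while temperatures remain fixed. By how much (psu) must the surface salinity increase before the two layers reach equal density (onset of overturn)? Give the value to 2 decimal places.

Neutral buoyancy requires −α(T_deep − T_surf) + β(S_deep − S_surf′) = 0.
S_surf′ = S_deep − (α/β)·ΔT = 34.56 − (1.5 × 10⁻⁴/8.1 × 10⁻⁴)·(-4.9) = 35.4674 psu.
Increase required: 35.4674 − 34.93 = 0.5374 psu.

0.54 psu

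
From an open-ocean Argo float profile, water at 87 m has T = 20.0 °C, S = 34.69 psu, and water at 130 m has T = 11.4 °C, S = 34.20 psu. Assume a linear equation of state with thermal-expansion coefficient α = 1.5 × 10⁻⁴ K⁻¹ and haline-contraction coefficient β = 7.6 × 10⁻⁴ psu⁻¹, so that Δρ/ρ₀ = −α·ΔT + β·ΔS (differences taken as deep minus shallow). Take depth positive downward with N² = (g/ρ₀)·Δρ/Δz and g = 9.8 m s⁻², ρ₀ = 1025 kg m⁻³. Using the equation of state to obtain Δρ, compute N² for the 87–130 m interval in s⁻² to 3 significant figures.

2.09 × 10⁻⁴ s⁻²

ΔT = -8.6 K, ΔS = -0.49 psu (deep − shallow).
Δρ/ρ₀ = −αΔT + βΔS = 1.29 × 10⁻³ − 3.724 × 10⁻⁴ = 9.176 × 10⁻⁴, so Δρ ≈ 0.9405 kg m⁻³.
N² = (g/ρ₀)·Δρ/Δz = g·(Δρ/ρ₀)/Δz = 9.8 × 9.176 × 10⁻⁴ / 43 = 2.0913 × 10⁻⁴ s⁻² ≈ 2.09 × 10⁻⁴ s⁻².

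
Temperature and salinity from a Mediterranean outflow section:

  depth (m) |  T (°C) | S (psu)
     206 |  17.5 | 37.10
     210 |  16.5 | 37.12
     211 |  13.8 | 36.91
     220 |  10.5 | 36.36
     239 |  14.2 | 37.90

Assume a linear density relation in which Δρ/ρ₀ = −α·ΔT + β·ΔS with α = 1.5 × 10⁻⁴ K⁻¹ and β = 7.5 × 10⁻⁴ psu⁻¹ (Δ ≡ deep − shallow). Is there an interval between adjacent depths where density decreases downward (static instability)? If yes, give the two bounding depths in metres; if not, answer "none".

none

Evaluate Δρ/ρ₀ = −αΔT + βΔS across each adjacent pair:
  206–210 m: −αΔT+βΔS = −(1.5 × 10⁻⁴)(-1.0)+(7.5 × 10⁻⁴)(+0.02) = 1.6 × 10⁻⁴ → stable
  210–211 m: −αΔT+βΔS = −(1.5 × 10⁻⁴)(-2.7)+(7.5 × 10⁻⁴)(-0.21) = 2.5 × 10⁻⁴ → stable
  211–220 m: −αΔT+βΔS = −(1.5 × 10⁻⁴)(-3.3)+(7.5 × 10⁻⁴)(-0.55) = 8.2 × 10⁻⁵ → stable
  220–239 m: −αΔT+βΔS = −(1.5 × 10⁻⁴)(+3.7)+(7.5 × 10⁻⁴)(+1.54) = 6.0 × 10⁻⁴ → stable
Every interval has Δρ > 0: the column is stably stratified throughout.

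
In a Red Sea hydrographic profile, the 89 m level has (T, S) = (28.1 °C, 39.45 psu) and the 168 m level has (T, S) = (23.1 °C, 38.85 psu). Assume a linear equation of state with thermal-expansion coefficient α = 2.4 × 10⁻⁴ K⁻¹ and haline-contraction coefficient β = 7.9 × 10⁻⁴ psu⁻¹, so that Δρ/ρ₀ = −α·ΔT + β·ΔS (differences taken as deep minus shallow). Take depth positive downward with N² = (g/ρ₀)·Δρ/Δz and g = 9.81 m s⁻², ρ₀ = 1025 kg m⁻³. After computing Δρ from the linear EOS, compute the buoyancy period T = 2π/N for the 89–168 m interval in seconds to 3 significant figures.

662 s

ΔT = -5.0 K, ΔS = -0.60 psu (deep − shallow).
Δρ/ρ₀ = −αΔT + βΔS = 1.20 × 10⁻³ − 4.74 × 10⁻⁴ = 7.26 × 10⁻⁴, so Δρ ≈ 0.7442 kg m⁻³.
N² = (g/ρ₀)·Δρ/Δz = g·(Δρ/ρ₀)/Δz = 9.81 × 7.26 × 10⁻⁴ / 79 = 9.0153 × 10⁻⁵ s⁻².
N = √(9.0153 × 10⁻⁵) = 9.4949 × 10⁻³ rad s⁻¹ → T = 2π/N = 661.74 s ≈ 662 s.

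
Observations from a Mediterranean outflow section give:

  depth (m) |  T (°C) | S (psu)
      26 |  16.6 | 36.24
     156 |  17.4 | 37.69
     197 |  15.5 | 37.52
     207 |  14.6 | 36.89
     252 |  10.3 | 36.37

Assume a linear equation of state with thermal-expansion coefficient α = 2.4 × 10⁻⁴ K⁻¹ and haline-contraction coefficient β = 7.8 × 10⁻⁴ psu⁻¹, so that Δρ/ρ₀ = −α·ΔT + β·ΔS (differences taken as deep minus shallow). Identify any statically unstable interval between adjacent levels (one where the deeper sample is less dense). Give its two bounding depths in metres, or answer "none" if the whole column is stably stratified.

197–207 m

Evaluate Δρ/ρ₀ = −αΔT + βΔS across each adjacent pair:
  26–156 m: −αΔT+βΔS = −(2.4 × 10⁻⁴)(+0.8)+(7.8 × 10⁻⁴)(+1.45) = 9.4 × 10⁻⁴ → stable
  156–197 m: −αΔT+βΔS = −(2.4 × 10⁻⁴)(-1.9)+(7.8 × 10⁻⁴)(-0.17) = 3.2 × 10⁻⁴ → stable
  197–207 m: −αΔT+βΔS = −(2.4 × 10⁻⁴)(-0.9)+(7.8 × 10⁻⁴)(-0.63) = -2.8 × 10⁻⁴ → UNSTABLE
  207–252 m: −αΔT+βΔS = −(2.4 × 10⁻⁴)(-4.3)+(7.8 × 10⁻⁴)(-0.52) = 6.3 × 10⁻⁴ → stable
The 197–207 m interval has Δρ < 0: lighter water underlies denser water.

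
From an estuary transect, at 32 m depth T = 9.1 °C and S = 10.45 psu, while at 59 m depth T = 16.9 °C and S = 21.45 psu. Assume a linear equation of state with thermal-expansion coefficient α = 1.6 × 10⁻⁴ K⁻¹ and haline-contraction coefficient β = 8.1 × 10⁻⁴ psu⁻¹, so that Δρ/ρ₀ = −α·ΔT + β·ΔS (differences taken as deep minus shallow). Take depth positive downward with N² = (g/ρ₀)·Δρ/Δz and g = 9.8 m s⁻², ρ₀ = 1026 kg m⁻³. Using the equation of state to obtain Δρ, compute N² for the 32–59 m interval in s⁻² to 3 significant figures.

2.78 × 10⁻³ s⁻²

ΔT = +7.8 K, ΔS = +11.00 psu (deep − shallow).
Δρ/ρ₀ = −αΔT + βΔS = -1.248 × 10⁻³ + 8.91 × 10⁻³ = 7.662 × 10⁻³, so Δρ ≈ 7.861 kg m⁻³.
N² = (g/ρ₀)·Δρ/Δz = g·(Δρ/ρ₀)/Δz = 9.8 × 7.662 × 10⁻³ / 27 = 2.7810 × 10⁻³ s⁻² ≈ 2.78 × 10⁻³ s⁻².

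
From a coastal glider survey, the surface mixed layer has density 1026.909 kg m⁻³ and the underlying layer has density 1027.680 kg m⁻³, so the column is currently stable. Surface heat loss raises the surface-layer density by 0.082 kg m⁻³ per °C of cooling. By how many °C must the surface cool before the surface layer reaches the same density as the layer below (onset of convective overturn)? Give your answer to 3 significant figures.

9.40 °C

Density deficit of the surface layer: 1027.680 − 1026.909 = 0.771 kg m⁻³.
Required change = 0.771 / 0.082 = 9.40 °C.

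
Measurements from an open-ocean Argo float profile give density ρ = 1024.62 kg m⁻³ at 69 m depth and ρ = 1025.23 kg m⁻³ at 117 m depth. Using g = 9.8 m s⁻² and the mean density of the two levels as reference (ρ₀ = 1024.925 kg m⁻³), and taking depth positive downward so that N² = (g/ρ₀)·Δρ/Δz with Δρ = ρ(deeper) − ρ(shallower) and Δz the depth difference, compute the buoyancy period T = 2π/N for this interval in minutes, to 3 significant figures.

9.50 min

Δρ = 1025.23 − 1024.62 = 0.61 kg m⁻³ over Δz = 117 − 69 = 48 m.
N² = (9.8/1024.925) × (0.61/48) = 1.2151 × 10⁻⁴ s⁻².
N = √(1.2151 × 10⁻⁴) = 0.011023 rad s⁻¹, so T = 2π/N = 570.01 s = 9.5002 min ≈ 9.50 min.
N² > 0, so the interval is statically stable.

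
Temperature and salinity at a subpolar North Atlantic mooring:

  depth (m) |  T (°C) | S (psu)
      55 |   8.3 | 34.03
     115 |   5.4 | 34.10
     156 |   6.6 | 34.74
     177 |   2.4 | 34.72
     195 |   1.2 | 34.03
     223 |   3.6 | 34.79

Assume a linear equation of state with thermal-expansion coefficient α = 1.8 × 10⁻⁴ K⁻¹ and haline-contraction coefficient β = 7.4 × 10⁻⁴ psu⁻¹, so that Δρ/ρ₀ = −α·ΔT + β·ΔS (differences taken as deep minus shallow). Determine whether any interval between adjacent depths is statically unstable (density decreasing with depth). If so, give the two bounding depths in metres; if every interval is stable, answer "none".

177–195 m

Evaluate Δρ/ρ₀ = −αΔT + βΔS across each adjacent pair:
  55–115 m: −αΔT+βΔS = −(1.8 × 10⁻⁴)(-2.9)+(7.4 × 10⁻⁴)(+0.07) = 5.7 × 10⁻⁴ → stable
  115–156 m: −αΔT+βΔS = −(1.8 × 10⁻⁴)(+1.2)+(7.4 × 10⁻⁴)(+0.64) = 2.6 × 10⁻⁴ → stable
  156–177 m: −αΔT+βΔS = −(1.8 × 10⁻⁴)(-4.2)+(7.4 × 10⁻⁴)(-0.02) = 7.4 × 10⁻⁴ → stable
  177–195 m: −αΔT+βΔS = −(1.8 × 10⁻⁴)(-1.2)+(7.4 × 10⁻⁴)(-0.69) = -2.9 × 10⁻⁴ → UNSTABLE
  195–223 m: −αΔT+βΔS = −(1.8 × 10⁻⁴)(+2.4)+(7.4 × 10⁻⁴)(+0.76) = 1.3 × 10⁻⁴ → stable
The 177–195 m interval has Δρ < 0: lighter water underlies denser water.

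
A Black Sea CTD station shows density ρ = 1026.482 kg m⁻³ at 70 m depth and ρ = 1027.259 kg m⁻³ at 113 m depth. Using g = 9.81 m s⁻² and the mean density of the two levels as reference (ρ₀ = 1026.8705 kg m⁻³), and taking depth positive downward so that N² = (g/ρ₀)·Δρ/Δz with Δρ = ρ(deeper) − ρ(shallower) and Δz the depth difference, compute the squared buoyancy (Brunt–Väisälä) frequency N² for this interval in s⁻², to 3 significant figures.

Δρ = 1027.259 − 1026.482 = 0.777 kg m⁻³ over Δz = 113 − 70 = 43 m.
N² = (9.81/1026.8705) × (0.777/43) = 1.7263 × 10⁻⁴ s⁻² ≈ 1.73 × 10⁻⁴ s⁻².

1.73 × 10⁻⁴ s⁻²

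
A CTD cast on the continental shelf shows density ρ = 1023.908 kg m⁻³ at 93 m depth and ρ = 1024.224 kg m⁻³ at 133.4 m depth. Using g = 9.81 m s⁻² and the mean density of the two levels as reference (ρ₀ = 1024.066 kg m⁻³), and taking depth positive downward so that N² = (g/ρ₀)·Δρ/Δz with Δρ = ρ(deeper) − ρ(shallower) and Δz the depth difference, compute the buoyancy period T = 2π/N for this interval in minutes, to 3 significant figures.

12.1 min

Δρ = 1024.224 − 1023.908 = 0.316 kg m⁻³ over Δz = 133.4 − 93 = 40.4 m.
N² = (9.81/1024.066) × (0.316/40.4) = 7.4928 × 10⁻⁵ s⁻².
N = √(7.4928 × 10⁻⁵) = 8.6561 × 10⁻³ rad s⁻¹, so T = 2π/N = 725.87 s = 12.098 min ≈ 12.1 min.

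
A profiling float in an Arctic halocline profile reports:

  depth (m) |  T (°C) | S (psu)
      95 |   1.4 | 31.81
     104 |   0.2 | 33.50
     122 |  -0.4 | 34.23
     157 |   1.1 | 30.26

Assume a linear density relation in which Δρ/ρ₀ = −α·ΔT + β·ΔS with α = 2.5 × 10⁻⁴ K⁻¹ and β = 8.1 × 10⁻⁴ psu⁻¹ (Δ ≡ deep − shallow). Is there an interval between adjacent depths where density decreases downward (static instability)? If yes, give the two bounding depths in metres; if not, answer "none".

122–157 m

Evaluate Δρ/ρ₀ = −αΔT + βΔS across each adjacent pair:
  95–104 m: −αΔT+βΔS = −(2.5 × 10⁻⁴)(-1.2)+(8.1 × 10⁻⁴)(+1.69) = 1.7 × 10⁻³ → stable
  104–122 m: −αΔT+βΔS = −(2.5 × 10⁻⁴)(-0.6)+(8.1 × 10⁻⁴)(+0.73) = 7.4 × 10⁻⁴ → stable
  122–157 m: −αΔT+βΔS = −(2.5 × 10⁻⁴)(+1.5)+(8.1 × 10⁻⁴)(-3.97) = -3.6 × 10⁻³ → UNSTABLE
The 122–157 m interval has Δρ < 0: lighter water underlies denser water.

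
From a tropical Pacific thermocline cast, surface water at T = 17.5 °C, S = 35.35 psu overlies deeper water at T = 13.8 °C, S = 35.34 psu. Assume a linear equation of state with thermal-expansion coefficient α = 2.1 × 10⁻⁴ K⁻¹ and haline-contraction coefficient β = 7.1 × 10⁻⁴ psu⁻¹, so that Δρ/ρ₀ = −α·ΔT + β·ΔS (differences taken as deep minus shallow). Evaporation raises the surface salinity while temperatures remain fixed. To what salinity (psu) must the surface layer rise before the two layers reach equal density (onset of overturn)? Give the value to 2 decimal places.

Neutral buoyancy requires −α(T_deep − T_surf) + β(S_deep − S_surf′) = 0.
S_surf′ = S_deep − (α/β)·ΔT = 35.34 − (2.1 × 10⁻⁴/7.1 × 10⁻⁴)·(-3.7) = 36.4344 psu.
Increase required: 36.4344 − 35.35 = 1.0844 psu.

36.43 psu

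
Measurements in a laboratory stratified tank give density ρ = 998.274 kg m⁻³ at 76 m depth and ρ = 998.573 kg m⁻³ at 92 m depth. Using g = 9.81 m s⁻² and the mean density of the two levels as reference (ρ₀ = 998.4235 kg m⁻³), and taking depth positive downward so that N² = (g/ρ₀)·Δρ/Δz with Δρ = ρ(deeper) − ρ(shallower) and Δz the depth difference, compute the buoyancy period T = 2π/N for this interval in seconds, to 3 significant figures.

464 s

Δρ = 998.573 − 998.274 = 0.299 kg m⁻³ over Δz = 92 − 76 = 16 m.
N² = (9.81/998.4235) × (0.299/16) = 1.8361 × 10⁻⁴ s⁻².
N = √(1.8361 × 10⁻⁴) = 0.013550 rad s⁻¹, so T = 2π/N = 463.70 s ≈ 464 s.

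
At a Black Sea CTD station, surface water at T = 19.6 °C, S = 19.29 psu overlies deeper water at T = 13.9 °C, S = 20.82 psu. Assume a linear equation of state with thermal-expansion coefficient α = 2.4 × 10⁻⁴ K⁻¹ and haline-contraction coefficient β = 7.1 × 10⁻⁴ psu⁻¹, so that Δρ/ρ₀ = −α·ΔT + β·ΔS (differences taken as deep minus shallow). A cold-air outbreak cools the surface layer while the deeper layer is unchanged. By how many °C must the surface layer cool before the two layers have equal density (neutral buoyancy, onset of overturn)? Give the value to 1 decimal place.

10.2 °C

Neutral buoyancy requires Δρ = 0, i.e. −α(T_deep − T_surf′) + β(S_deep − S_surf) = 0.
T_surf′ = T_deep − (β/α)·ΔS = 13.9 − (7.1 × 10⁻⁴/2.4 × 10⁻⁴)·(+1.53) = 9.374 °C.
Cooling required: 19.6 − (9.374) = 10.226 °C.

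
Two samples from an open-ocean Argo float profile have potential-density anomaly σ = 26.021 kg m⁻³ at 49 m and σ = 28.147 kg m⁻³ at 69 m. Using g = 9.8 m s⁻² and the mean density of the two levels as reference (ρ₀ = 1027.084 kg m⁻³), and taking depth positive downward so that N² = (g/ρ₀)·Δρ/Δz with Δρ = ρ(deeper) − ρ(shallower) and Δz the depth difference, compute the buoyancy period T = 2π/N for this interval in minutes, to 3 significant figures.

Δρ = 1028.147 − 1026.021 = 2.126 kg m⁻³ over Δz = 69 − 49 = 20 m.
N² = (9.8/1027.084) × (2.126/20) = 1.0143 × 10⁻³ s⁻².
N = √(1.0143 × 10⁻³) = 0.031848 rad s⁻¹, so T = 2π/N = 197.29 s = 3.2882 min ≈ 3.29 min.

3.29 min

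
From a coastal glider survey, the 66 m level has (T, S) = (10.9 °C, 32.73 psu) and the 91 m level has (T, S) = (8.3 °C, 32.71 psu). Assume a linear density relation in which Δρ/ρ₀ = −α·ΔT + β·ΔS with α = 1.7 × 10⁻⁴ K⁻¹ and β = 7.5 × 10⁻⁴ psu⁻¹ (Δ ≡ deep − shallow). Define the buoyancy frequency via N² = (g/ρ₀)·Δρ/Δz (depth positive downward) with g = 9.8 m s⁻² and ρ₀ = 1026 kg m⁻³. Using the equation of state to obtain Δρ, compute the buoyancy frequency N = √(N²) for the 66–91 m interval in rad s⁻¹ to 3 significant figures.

ΔT = -2.6 K, ΔS = -0.02 psu (deep − shallow).
Δρ/ρ₀ = −αΔT + βΔS = 4.42 × 10⁻⁴ − 1.50 × 10⁻⁵ = 4.27 × 10⁻⁴, so Δρ ≈ 0.4381 kg m⁻³.
N² = (g/ρ₀)·Δρ/Δz = g·(Δρ/ρ₀)/Δz = 9.8 × 4.27 × 10⁻⁴ / 25 = 1.6738 × 10⁻⁴ s⁻².
N = √(1.6738 × 10⁻⁴) = 0.012938 rad s⁻¹ ≈ 0.0129 rad s⁻¹.

0.0129 rad s⁻¹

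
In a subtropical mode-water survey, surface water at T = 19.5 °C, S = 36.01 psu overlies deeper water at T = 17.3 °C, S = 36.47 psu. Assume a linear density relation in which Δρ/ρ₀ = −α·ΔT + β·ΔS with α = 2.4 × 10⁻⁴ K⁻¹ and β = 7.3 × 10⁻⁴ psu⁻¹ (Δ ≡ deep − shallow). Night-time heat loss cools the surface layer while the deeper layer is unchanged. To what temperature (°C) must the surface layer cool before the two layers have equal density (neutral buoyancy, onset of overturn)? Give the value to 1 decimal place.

Neutral buoyancy requires Δρ = 0, i.e. −α(T_deep − T_surf′) + β(S_deep − S_surf) = 0.
T_surf′ = T_deep − (β/α)·ΔS = 17.3 − (7.3 × 10⁻⁴/2.4 × 10⁻⁴)·(+0.46) = 15.901 °C.
Cooling required: 19.5 − (15.901) = 3.599 °C.

15.9 °C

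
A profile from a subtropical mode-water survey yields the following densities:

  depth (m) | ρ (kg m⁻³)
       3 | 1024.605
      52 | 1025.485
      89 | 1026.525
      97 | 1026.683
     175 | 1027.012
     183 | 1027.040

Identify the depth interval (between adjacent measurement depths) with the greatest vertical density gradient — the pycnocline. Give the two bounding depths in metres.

Compute the density gradient over each adjacent pair:
  3–52 m: Δρ/Δz = 0.880/49 = 0.018 kg m⁻⁴
  52–89 m: Δρ/Δz = 1.040/37 = 0.028 kg m⁻⁴
  89–97 m: Δρ/Δz = 0.158/8 = 0.020 kg m⁻⁴
  97–175 m: Δρ/Δz = 0.329/78 = 4.2 × 10⁻³ kg m⁻⁴
  175–183 m: Δρ/Δz = 0.028/8 = 3.5 × 10⁻³ kg m⁻⁴
The largest gradient is in the 52–89 m interval — the pycnocline.

52–89 m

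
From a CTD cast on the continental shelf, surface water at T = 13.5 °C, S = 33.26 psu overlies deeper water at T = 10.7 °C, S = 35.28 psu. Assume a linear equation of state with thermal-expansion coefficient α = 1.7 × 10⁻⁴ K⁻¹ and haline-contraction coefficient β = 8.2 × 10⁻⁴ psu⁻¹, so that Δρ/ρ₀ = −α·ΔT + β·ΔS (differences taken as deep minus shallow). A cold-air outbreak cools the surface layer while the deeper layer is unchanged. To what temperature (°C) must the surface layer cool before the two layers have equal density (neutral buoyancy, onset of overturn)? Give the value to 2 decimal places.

0.96 °C

Neutral buoyancy requires Δρ = 0, i.e. −α(T_deep − T_surf′) + β(S_deep − S_surf) = 0.
T_surf′ = T_deep − (β/α)·ΔS = 10.7 − (8.2 × 10⁻⁴/1.7 × 10⁻⁴)·(+2.02) = 0.9565 °C.
Cooling required: 13.5 − (0.9565) = 12.5435 °C.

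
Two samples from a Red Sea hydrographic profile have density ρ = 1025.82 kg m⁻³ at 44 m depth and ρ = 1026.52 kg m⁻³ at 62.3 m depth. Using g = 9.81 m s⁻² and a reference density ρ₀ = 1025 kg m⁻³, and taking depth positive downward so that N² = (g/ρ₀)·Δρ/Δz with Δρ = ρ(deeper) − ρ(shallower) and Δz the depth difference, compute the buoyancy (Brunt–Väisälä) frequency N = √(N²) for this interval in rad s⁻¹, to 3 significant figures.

0.0191 rad s⁻¹

Δρ = 1026.52 − 1025.82 = 0.70 kg m⁻³ over Δz = 62.3 − 44 = 18.3 m.
N² = (9.81/1025) × (0.70/18.3) = 3.6609 × 10⁻⁴ s⁻².
N = √(3.6609 × 10⁻⁴) = 0.019133 rad s⁻¹ ≈ 0.0191 rad s⁻¹.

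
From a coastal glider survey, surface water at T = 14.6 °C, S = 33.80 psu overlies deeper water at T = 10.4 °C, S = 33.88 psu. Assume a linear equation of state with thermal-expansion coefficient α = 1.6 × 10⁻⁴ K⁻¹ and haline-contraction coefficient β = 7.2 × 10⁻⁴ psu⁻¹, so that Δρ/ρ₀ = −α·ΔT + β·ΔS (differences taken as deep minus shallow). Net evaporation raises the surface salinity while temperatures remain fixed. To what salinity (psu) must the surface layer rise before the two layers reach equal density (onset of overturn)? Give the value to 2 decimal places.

34.81 psu

Neutral buoyancy requires −α(T_deep − T_surf) + β(S_deep − S_surf′) = 0.
S_surf′ = S_deep − (α/β)·ΔT = 33.88 − (1.6 × 10⁻⁴/7.2 × 10⁻⁴)·(-4.2) = 34.8133 psu.
Increase required: 34.8133 − 33.80 = 1.0133 psu.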